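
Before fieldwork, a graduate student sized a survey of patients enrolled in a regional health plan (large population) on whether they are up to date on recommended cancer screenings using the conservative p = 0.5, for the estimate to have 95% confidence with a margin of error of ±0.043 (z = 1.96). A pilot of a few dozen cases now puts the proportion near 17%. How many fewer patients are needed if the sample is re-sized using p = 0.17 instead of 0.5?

226

Conservative (p = 0.5): n = 1.96² × 0.25 / 0.043² ≈ 519.42 → 520.
Using p = 0.17: p(1−p) = 0.1411, so n = 1.96² × 0.1411 / 0.043² ≈ 293.16 → 294.
Reduction: 520 − 294 = 226.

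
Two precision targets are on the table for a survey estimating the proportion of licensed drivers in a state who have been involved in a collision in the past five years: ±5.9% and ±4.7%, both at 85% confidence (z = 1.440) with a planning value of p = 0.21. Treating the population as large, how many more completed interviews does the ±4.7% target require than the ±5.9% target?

At ±5.9%: n = 1.440² × 0.1659 / 0.059² ≈ 98.83 → 99.
At ±4.7%: n = 1.440² × 0.1659 / 0.047² ≈ 155.73 → 156.
Additional respondents: 156 − 99 = 57.

57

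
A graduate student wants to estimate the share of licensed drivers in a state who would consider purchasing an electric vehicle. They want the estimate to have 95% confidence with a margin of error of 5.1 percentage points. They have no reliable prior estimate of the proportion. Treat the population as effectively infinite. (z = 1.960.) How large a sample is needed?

With no prior estimate, use p = 0.5, giving p(1−p) = 0.25.
n = z²·p(1−p)/E² = 1.960² × 0.2500 / 0.051² = 3.8416 × 0.2500 / 0.002601 ≈ 369.24.
Rounding up gives n = 370.

370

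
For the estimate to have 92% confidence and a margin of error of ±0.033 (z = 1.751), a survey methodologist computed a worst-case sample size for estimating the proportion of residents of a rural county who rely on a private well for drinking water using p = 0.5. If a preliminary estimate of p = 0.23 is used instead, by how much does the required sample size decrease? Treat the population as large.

205

Conservative (p = 0.5): n = 1.751² × 0.25 / 0.033² ≈ 703.86 → 704.
Using p = 0.23: p(1−p) = 0.1771, so n = 1.751² × 0.1771 / 0.033² ≈ 498.61 → 499.
Reduction: 704 − 499 = 205.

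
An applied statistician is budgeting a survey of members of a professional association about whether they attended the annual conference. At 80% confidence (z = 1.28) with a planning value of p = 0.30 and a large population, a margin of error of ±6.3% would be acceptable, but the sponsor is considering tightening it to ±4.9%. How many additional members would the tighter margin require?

57

At ±6.3%: n = 1.28² × 0.2100 / 0.063² ≈ 86.69 → 87.
At ±4.9%: n = 1.28² × 0.2100 / 0.049² ≈ 143.30 → 144.
Additional respondents: 144 − 87 = 57.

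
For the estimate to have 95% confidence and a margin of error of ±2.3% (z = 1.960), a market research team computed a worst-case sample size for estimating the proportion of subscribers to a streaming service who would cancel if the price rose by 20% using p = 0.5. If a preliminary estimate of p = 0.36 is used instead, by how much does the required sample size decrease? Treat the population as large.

142

Conservative (p = 0.5): n = 1.960² × 0.25 / 0.023² ≈ 1815.50 → 1816.
Using p = 0.36: p(1−p) = 0.2304, so n = 1.960² × 0.2304 / 0.023² ≈ 1673.17 → 1674.
Reduction: 1816 − 1674 = 142.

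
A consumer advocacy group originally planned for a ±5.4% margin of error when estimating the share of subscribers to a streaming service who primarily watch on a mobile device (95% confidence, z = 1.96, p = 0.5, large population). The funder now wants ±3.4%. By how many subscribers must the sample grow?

501

At ±5.4%: n = 1.96² × 0.2500 / 0.054² ≈ 329.36 → 330.
At ±3.4%: n = 1.96² × 0.2500 / 0.034² ≈ 830.80 → 831.
Additional respondents: 831 − 330 = 501.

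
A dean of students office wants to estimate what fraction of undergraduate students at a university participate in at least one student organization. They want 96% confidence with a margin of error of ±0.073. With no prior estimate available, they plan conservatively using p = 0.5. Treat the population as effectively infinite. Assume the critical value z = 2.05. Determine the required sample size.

With p = 0.5, p(1−p) = 0.25.
n = z²·p(1−p)/E² = 2.05² × 0.2500 / 0.073² = 4.2025 × 0.2500 / 0.005329 ≈ 197.15.
Rounding up gives n = 198.

198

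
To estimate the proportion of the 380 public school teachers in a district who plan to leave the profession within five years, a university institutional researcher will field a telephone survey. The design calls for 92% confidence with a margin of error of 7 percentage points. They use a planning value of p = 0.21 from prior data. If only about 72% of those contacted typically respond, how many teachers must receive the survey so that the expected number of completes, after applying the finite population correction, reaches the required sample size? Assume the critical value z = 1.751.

114

Completed interviews needed (unadjusted): n₀ = 1.751² × 0.1659 / 0.070² ≈ 103.81 → 104.
FPC for N = 380: n = 104 / (1 + 103/380) = 104 / 1.2711 ≈ 81.82 → 82.
At a 72% response rate, contacts needed = 82 / 0.72 ≈ 113.89 → 114.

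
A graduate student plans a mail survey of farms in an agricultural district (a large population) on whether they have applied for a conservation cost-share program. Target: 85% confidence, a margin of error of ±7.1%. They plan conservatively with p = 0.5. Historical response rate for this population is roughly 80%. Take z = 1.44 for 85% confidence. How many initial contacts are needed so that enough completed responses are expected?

129

Completed interviews needed: n₀ = 1.44² × 0.2500 / 0.071² ≈ 102.84 → 103.
At an 80% response rate, contacts needed = 103 / 0.80 ≈ 128.75 → 129.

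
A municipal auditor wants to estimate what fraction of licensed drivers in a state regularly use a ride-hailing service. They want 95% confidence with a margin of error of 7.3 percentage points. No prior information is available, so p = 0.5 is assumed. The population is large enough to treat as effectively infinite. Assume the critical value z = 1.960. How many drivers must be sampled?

181

With p = 0.5, p(1−p) = 0.25.
n = z²·p(1−p)/E² = 1.960² × 0.2500 / 0.073² = 3.8416 × 0.2500 / 0.005329 ≈ 180.22.
Rounding up gives n = 181.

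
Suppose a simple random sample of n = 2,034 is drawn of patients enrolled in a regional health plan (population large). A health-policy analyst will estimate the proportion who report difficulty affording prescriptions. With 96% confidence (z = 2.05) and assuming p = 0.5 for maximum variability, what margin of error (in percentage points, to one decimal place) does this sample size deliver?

SE(p̂) = √[p(1−p)/n] = √[0.2500/2034] = 0.01109.
E = z × SE = 2.05 × 0.01109 = 0.02273, or 2.3 percentage points.

2.3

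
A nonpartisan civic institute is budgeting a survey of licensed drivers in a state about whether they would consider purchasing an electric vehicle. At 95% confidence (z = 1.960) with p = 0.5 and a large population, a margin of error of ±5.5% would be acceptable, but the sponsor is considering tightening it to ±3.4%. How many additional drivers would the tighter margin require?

513

At ±5.5%: n = 1.960² × 0.2500 / 0.055² ≈ 317.49 → 318.
At ±3.4%: n = 1.960² × 0.2500 / 0.034² ≈ 830.80 → 831.
Additional respondents: 831 − 318 = 513.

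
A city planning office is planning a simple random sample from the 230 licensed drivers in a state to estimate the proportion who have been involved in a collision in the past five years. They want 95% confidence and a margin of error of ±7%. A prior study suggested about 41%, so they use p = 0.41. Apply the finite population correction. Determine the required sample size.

105

For 95% confidence, z = 1.960.
Unadjusted: n₀ = 1.960² × 0.41 × 0.59 / 0.070² ≈ 189.65, so n₀ = 190.
Finite population correction with N = 230: n = n₀ / (1 + (n₀−1)/N) = 190 / (1 + 189/230) = 190 / 1.8217 ≈ 104.30.
Rounding up, n = 105.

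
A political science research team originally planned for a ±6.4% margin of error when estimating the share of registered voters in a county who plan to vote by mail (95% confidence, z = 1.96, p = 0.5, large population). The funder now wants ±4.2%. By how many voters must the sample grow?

310

At ±6.4%: n = 1.96² × 0.2500 / 0.064² ≈ 234.47 → 235.
At ±4.2%: n = 1.96² × 0.2500 / 0.042² ≈ 544.44 → 545.
Additional respondents: 545 − 235 = 310.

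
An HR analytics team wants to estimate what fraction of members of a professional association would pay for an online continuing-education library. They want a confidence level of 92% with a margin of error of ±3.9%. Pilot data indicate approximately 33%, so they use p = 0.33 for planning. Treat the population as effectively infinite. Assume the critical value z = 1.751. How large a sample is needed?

446

With p = 0.33, p(1−p) = 0.2211.
n = z²·p(1−p)/E² = 1.751² × 0.2211 / 0.039² = 3.0660 × 0.2211 / 0.001521 ≈ 445.69.
Rounding up gives n = 446.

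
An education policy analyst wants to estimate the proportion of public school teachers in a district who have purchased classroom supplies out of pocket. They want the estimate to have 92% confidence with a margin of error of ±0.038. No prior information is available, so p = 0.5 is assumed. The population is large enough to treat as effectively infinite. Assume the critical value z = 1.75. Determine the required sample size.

531

With p = 0.5, p(1−p) = 0.25.
n = z²·p(1−p)/E² = 1.75² × 0.2500 / 0.038² = 3.0625 × 0.2500 / 0.001444 ≈ 530.21.
Rounding up gives n = 531.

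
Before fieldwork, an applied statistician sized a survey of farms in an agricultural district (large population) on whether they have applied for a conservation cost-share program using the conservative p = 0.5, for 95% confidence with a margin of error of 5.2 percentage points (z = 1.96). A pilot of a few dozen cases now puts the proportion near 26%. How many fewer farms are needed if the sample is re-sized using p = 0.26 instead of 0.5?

82

Conservative (p = 0.5): n = 1.96² × 0.25 / 0.052² ≈ 355.18 → 356.
Using p = 0.26: p(1−p) = 0.1924, so n = 1.96² × 0.1924 / 0.052² ≈ 273.34 → 274.
Reduction: 356 − 274 = 82.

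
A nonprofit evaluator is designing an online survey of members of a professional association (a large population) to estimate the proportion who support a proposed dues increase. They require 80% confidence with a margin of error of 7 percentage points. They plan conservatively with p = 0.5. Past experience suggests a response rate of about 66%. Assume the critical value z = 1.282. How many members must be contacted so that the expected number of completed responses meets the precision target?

Completed interviews needed: n₀ = 1.282² × 0.2500 / 0.070² ≈ 83.85 → 84.
At a 66% response rate, contacts needed = 84 / 0.66 ≈ 127.27 → 128.

128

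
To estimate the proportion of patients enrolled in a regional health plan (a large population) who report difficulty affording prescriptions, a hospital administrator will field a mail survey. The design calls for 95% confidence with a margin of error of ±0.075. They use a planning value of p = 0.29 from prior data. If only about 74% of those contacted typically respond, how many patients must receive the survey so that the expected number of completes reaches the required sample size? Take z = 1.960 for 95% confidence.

191

Completed interviews needed: n₀ = 1.960² × 0.2059 / 0.075² ≈ 140.62 → 141.
At a 74% response rate, contacts needed = 141 / 0.74 ≈ 190.54 → 191.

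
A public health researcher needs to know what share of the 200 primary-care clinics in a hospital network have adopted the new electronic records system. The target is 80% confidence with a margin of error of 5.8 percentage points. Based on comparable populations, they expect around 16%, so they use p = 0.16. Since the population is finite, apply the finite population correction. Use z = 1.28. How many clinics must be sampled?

50

Unadjusted: n₀ = 1.28² × 0.16 × 0.84 / 0.058² ≈ 65.46, so n₀ = 66.
Finite population correction with N = 200: n = n₀ / (1 + (n₀−1)/N) = 66 / (1 + 65/200) = 66 / 1.3250 ≈ 49.81.
Rounding up, n = 50.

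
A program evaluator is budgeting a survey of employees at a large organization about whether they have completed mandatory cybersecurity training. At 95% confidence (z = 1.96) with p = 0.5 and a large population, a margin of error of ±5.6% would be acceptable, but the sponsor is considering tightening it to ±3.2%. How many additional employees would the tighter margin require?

At ±5.6%: n = 1.96² × 0.2500 / 0.056² ≈ 306.25 → 307.
At ±3.2%: n = 1.96² × 0.2500 / 0.032² ≈ 937.89 → 938.
Additional respondents: 938 − 307 = 631.

631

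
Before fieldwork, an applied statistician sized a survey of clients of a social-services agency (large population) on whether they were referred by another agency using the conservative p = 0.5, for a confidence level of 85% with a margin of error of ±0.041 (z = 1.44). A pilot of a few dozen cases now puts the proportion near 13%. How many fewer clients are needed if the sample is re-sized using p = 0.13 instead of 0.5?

Conservative (p = 0.5): n = 1.44² × 0.25 / 0.041² ≈ 308.39 → 309.
Using p = 0.13: p(1−p) = 0.1131, so n = 1.44² × 0.1131 / 0.041² ≈ 139.51 → 140.
Reduction: 309 − 140 = 169.

169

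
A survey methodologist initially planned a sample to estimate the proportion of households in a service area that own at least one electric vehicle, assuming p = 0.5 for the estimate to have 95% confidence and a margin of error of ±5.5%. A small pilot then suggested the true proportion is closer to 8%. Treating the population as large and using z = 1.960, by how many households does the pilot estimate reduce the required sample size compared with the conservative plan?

Conservative (p = 0.5): n = 1.960² × 0.25 / 0.055² ≈ 317.49 → 318.
Using p = 0.08: p(1−p) = 0.0736, so n = 1.960² × 0.0736 / 0.055² ≈ 93.47 → 94.
Reduction: 318 − 94 = 224.

224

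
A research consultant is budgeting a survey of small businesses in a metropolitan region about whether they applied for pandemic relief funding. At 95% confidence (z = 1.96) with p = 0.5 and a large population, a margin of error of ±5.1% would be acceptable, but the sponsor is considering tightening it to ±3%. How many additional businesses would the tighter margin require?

698

At ±5.1%: n = 1.96² × 0.2500 / 0.051² ≈ 369.24 → 370.
At ±3%: n = 1.96² × 0.2500 / 0.030² ≈ 1067.11 → 1068.
Additional respondents: 1068 − 370 = 698.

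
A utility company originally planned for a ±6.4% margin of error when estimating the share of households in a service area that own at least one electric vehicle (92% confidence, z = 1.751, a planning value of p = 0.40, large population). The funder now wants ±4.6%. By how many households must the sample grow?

At ±6.4%: n = 1.751² × 0.2400 / 0.064² ≈ 179.65 → 180.
At ±4.6%: n = 1.751² × 0.2400 / 0.046² ≈ 347.75 → 348.
Additional respondents: 348 − 180 = 168.

168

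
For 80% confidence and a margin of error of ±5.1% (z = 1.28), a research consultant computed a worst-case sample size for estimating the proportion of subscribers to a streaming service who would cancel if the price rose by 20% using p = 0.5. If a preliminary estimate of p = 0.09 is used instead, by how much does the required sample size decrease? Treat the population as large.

106

Conservative (p = 0.5): n = 1.28² × 0.25 / 0.051² ≈ 157.48 → 158.
Using p = 0.09: p(1−p) = 0.0819, so n = 1.28² × 0.0819 / 0.051² ≈ 51.59 → 52.
Reduction: 158 − 52 = 106.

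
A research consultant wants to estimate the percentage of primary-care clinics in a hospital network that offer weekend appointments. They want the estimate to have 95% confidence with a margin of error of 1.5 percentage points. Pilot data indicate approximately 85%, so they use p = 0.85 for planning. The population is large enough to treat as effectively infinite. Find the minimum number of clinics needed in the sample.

For 95% confidence, z = 1.96.
With p = 0.85, p(1−p) = 0.1275.
n = z²·p(1−p)/E² = 1.96² × 0.1275 / 0.015² = 3.8416 × 0.1275 / 0.000225 ≈ 2176.91.
Rounding up gives n = 2177.

2177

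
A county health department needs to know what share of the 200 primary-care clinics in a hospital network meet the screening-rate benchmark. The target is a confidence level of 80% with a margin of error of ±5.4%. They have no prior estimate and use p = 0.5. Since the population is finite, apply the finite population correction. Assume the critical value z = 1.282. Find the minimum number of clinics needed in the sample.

83

Unadjusted: n₀ = 1.282² × 0.50 × 0.50 / 0.054² ≈ 140.91, so n₀ = 141.
Finite population correction with N = 200: n = n₀ / (1 + (n₀−1)/N) = 141 / (1 + 140/200) = 141 / 1.7000 ≈ 82.94.
Rounding up, n = 83.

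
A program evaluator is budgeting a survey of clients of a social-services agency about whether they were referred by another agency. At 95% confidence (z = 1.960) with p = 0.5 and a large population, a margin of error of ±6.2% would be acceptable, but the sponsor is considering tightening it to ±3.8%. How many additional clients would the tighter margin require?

416

At ±6.2%: n = 1.960² × 0.2500 / 0.062² ≈ 249.84 → 250.
At ±3.8%: n = 1.960² × 0.2500 / 0.038² ≈ 665.10 → 666.
Additional respondents: 666 − 250 = 416.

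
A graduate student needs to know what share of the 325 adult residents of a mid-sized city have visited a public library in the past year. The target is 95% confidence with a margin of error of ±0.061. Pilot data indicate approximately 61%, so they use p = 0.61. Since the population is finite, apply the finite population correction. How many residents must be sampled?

For 95% confidence, z = 1.960.
Unadjusted: n₀ = 1.960² × 0.61 × 0.39 / 0.061² ≈ 245.61, so n₀ = 246.
Finite population correction with N = 325: n = n₀ / (1 + (n₀−1)/N) = 246 / (1 + 245/325) = 246 / 1.7538 ≈ 140.26.
Rounding up, n = 141.

141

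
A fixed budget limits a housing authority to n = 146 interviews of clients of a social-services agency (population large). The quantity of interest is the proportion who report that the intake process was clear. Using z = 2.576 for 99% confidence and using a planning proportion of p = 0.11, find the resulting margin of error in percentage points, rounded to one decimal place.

6.7

SE(p̂) = √[p(1−p)/n] = √[0.0979/146] = 0.02589.
E = z × SE = 2.576 × 0.02589 = 0.06671, or 6.7 percentage points.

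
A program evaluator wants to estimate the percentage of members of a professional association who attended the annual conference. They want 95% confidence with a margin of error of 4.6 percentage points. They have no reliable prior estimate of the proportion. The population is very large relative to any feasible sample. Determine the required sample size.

For 95% confidence, z = 1.960.
With no prior estimate, use p = 0.5, giving p(1−p) = 0.25.
n = z²·p(1−p)/E² = 1.960² × 0.2500 / 0.046² = 3.8416 × 0.2500 / 0.002116 ≈ 453.88.
Rounding up gives n = 454.

454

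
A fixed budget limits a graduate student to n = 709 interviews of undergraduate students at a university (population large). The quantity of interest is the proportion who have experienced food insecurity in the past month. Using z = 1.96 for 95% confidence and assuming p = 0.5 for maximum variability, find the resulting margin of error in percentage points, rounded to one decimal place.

SE(p̂) = √[p(1−p)/n] = √[0.2500/709] = 0.01878.
E = z × SE = 1.96 × 0.01878 = 0.03680, or 3.7 percentage points.

3.7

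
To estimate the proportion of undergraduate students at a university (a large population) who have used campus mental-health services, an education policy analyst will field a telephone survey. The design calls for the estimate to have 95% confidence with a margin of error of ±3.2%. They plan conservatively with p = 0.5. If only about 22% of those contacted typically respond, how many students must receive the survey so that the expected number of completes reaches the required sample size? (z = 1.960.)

Completed interviews needed: n₀ = 1.960² × 0.2500 / 0.032² ≈ 937.89 → 938.
At a 22% response rate, contacts needed = 938 / 0.22 ≈ 4263.64 → 4264.

4264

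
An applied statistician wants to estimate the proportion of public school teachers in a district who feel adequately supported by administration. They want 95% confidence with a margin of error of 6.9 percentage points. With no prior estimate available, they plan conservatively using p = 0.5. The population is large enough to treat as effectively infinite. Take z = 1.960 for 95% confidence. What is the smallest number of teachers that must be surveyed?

With p = 0.5, p(1−p) = 0.25.
n = z²·p(1−p)/E² = 1.960² × 0.2500 / 0.069² = 3.8416 × 0.2500 / 0.004761 ≈ 201.72.
Rounding up gives n = 202.

202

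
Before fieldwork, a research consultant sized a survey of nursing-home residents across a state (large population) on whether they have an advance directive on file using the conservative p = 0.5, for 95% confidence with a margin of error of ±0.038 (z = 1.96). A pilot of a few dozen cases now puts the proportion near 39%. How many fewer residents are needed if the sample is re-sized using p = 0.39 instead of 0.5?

Conservative (p = 0.5): n = 1.96² × 0.25 / 0.038² ≈ 665.10 → 666.
Using p = 0.39: p(1−p) = 0.2379, so n = 1.96² × 0.2379 / 0.038² ≈ 632.91 → 633.
Reduction: 666 − 633 = 33.

33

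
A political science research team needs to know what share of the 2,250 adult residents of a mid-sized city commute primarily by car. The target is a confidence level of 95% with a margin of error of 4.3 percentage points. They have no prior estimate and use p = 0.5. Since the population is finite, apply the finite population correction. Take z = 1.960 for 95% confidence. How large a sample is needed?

423

Unadjusted: n₀ = 1.960² × 0.50 × 0.50 / 0.043² ≈ 519.42, so n₀ = 520.
Finite population correction with N = 2,250: n = n₀ / (1 + (n₀−1)/N) = 520 / (1 + 519/2250) = 520 / 1.2307 ≈ 422.54.
Rounding up, n = 423.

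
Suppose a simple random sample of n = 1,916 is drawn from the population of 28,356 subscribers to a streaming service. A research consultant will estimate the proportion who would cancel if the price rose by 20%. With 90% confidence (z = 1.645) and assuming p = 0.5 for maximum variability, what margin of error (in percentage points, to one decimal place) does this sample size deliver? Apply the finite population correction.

1.8

Finite-population factor: (N−n)/(N−1) = (28356−1916)/(28356−1) = 0.9325.
SE(p̂) = √[p(1−p)/n · (N−n)/(N−1)] = √[0.2500/1916 × 0.9325] = 0.01103.
E = z × SE = 1.645 × 0.01103 = 0.01814 ≈ 1.8 percentage points.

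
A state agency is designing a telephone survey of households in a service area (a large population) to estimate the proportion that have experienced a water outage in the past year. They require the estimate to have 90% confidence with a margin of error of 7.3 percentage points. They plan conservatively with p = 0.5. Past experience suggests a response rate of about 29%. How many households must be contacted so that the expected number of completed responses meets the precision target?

For 90% confidence, z = 1.645.
Completed interviews needed: n₀ = 1.645² × 0.2500 / 0.073² ≈ 126.95 → 127.
At a 29% response rate, contacts needed = 127 / 0.29 ≈ 437.93 → 438.

438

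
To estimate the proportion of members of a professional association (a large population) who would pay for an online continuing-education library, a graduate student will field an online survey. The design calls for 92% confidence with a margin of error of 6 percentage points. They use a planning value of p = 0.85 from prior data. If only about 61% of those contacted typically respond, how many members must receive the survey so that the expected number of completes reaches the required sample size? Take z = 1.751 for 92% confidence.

Completed interviews needed: n₀ = 1.751² × 0.1275 / 0.060² ≈ 108.59 → 109.
At a 61% response rate, contacts needed = 109 / 0.61 ≈ 178.69 → 179.

179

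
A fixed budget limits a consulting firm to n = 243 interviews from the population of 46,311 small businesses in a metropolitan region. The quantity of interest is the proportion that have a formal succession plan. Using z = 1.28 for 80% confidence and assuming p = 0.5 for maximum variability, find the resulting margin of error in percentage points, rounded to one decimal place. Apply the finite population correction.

Finite-population factor: (N−n)/(N−1) = (46311−243)/(46311−1) = 0.9948.
SE(p̂) = √[p(1−p)/n · (N−n)/(N−1)] = √[0.2500/243 × 0.9948] = 0.03199.
E = z × SE = 1.28 × 0.03199 = 0.04095 ≈ 4.1 percentage points.

4.1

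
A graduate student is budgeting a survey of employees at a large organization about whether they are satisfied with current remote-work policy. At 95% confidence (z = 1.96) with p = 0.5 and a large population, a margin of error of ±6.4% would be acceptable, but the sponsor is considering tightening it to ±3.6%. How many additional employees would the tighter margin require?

At ±6.4%: n = 1.96² × 0.2500 / 0.064² ≈ 234.47 → 235.
At ±3.6%: n = 1.96² × 0.2500 / 0.036² ≈ 741.05 → 742.
Additional respondents: 742 − 235 = 507.

507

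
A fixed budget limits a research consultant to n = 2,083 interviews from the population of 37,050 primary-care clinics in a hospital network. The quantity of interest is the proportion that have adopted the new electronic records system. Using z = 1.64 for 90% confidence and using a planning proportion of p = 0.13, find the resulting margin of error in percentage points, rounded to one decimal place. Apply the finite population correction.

Finite-population factor: (N−n)/(N−1) = (37050−2083)/(37050−1) = 0.9438.
SE(p̂) = √[p(1−p)/n · (N−n)/(N−1)] = √[0.1131/2083 × 0.9438] = 0.00716.
E = z × SE = 1.64 × 0.00716 = 0.01174 ≈ 1.2 percentage points.

1.2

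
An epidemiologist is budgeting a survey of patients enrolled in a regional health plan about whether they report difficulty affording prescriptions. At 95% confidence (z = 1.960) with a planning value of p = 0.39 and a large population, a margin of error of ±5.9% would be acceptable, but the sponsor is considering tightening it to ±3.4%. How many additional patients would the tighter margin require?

528

At ±5.9%: n = 1.960² × 0.2379 / 0.059² ≈ 262.54 → 263.
At ±3.4%: n = 1.960² × 0.2379 / 0.034² ≈ 790.59 → 791.
Additional respondents: 791 − 263 = 528.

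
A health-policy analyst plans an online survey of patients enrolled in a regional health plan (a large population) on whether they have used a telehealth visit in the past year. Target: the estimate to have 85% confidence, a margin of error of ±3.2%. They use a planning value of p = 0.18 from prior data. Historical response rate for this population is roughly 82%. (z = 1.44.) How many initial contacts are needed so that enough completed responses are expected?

365

Completed interviews needed: n₀ = 1.44² × 0.1476 / 0.032² ≈ 298.89 → 299.
At an 82% response rate, contacts needed = 299 / 0.82 ≈ 364.63 → 365.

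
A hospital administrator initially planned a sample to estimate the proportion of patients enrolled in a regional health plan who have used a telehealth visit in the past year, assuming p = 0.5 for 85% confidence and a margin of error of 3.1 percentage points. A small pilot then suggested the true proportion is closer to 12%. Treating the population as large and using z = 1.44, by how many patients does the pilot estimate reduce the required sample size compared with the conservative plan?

Conservative (p = 0.5): n = 1.44² × 0.25 / 0.031² ≈ 539.44 → 540.
Using p = 0.12: p(1−p) = 0.1056, so n = 1.44² × 0.1056 / 0.031² ≈ 227.86 → 228.
Reduction: 540 − 228 = 312.

312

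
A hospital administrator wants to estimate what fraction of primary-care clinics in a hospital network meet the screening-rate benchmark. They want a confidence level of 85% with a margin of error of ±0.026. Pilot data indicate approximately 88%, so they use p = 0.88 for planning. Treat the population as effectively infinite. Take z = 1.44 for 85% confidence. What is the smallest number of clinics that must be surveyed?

324

With p = 0.88, p(1−p) = 0.1056.
n = z²·p(1−p)/E² = 1.44² × 0.1056 / 0.026² = 2.0736 × 0.1056 / 0.000676 ≈ 323.92.
Rounding up gives n = 324.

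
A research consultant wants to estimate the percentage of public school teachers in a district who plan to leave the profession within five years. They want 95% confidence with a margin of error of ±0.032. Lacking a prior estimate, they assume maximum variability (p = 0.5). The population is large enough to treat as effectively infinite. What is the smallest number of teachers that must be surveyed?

938

For 95% confidence, z = 1.960.
With p = 0.5, p(1−p) = 0.25.
n = z²·p(1−p)/E² = 1.960² × 0.2500 / 0.032² = 3.8416 × 0.2500 / 0.001024 ≈ 937.89.
Rounding up gives n = 938.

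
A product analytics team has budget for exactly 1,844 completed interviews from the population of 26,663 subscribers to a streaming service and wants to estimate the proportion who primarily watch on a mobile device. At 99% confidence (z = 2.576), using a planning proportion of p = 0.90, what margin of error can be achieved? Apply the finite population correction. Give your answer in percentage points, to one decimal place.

1.7

Finite-population factor: (N−n)/(N−1) = (26663−1844)/(26663−1) = 0.9309.
SE(p̂) = √[p(1−p)/n · (N−n)/(N−1)] = √[0.0900/1844 × 0.9309] = 0.00674.
E = z × SE = 2.576 × 0.00674 = 0.01736 ≈ 1.7 percentage points.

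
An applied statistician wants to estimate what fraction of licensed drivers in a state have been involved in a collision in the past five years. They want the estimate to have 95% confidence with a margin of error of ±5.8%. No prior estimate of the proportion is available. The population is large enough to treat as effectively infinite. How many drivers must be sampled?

For 95% confidence, z = 1.96.
With no prior estimate, use p = 0.5, giving p(1−p) = 0.25.
n = z²·p(1−p)/E² = 1.96² × 0.2500 / 0.058² = 3.8416 × 0.2500 / 0.003364 ≈ 285.49.
Rounding up gives n = 286.

286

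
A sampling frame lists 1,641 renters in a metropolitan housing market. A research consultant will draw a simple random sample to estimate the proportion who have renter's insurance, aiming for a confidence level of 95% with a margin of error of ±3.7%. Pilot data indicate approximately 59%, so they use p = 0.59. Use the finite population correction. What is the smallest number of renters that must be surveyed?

For 95% confidence, z = 1.96.
Unadjusted: n₀ = 1.96² × 0.59 × 0.41 / 0.037² ≈ 678.80, so n₀ = 679.
Finite population correction with N = 1,641: n = n₀ / (1 + (n₀−1)/N) = 679 / (1 + 678/1641) = 679 / 1.4132 ≈ 480.48.
Rounding up, n = 481.

481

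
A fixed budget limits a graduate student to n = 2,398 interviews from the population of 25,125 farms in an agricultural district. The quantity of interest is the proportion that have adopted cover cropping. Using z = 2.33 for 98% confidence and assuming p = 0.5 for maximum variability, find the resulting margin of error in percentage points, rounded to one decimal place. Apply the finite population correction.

Finite-population factor: (N−n)/(N−1) = (25125−2398)/(25125−1) = 0.9046.
SE(p̂) = √[p(1−p)/n · (N−n)/(N−1)] = √[0.2500/2398 × 0.9046] = 0.00971.
E = z × SE = 2.33 × 0.00971 = 0.02263 ≈ 2.3 percentage points.

2.3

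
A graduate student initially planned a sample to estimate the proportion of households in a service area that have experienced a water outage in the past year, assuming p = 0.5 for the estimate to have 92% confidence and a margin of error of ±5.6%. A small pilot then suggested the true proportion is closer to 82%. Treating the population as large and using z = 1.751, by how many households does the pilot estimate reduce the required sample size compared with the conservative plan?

100

Conservative (p = 0.5): n = 1.751² × 0.25 / 0.056² ≈ 244.42 → 245.
Using p = 0.82: p(1−p) = 0.1476, so n = 1.751² × 0.1476 / 0.056² ≈ 144.31 → 145.
Reduction: 245 − 145 = 100.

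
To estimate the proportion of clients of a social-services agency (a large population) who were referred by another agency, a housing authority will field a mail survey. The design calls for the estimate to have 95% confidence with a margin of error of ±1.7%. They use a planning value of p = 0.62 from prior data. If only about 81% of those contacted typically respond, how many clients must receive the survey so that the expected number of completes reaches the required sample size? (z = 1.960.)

Completed interviews needed: n₀ = 1.960² × 0.2356 / 0.017² ≈ 3131.77 → 3132.
At an 81% response rate, contacts needed = 3132 / 0.81 ≈ 3866.67 → 3867.

3867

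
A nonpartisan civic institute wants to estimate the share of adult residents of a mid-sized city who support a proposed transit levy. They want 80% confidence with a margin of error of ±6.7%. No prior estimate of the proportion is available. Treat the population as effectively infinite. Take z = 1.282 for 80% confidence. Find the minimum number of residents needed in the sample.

92

With no prior estimate, use p = 0.5, giving p(1−p) = 0.25.
n = z²·p(1−p)/E² = 1.282² × 0.2500 / 0.067² = 1.6435 × 0.2500 / 0.004489 ≈ 91.53.
Rounding up gives n = 92.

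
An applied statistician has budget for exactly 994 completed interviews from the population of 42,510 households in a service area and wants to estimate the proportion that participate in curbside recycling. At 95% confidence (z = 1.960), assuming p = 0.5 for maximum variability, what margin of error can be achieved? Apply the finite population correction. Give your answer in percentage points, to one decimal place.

Finite-population factor: (N−n)/(N−1) = (42510−994)/(42510−1) = 0.9766.
SE(p̂) = √[p(1−p)/n · (N−n)/(N−1)] = √[0.2500/994 × 0.9766] = 0.01567.
E = z × SE = 1.960 × 0.01567 = 0.03072 ≈ 3.1 percentage points.

3.1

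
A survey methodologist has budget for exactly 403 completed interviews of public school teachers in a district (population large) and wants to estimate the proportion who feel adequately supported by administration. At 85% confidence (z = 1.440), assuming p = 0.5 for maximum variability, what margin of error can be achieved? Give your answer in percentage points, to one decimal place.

3.6

SE(p̂) = √[p(1−p)/n] = √[0.2500/403] = 0.02491.
E = z × SE = 1.440 × 0.02491 = 0.03587, or 3.6 percentage points.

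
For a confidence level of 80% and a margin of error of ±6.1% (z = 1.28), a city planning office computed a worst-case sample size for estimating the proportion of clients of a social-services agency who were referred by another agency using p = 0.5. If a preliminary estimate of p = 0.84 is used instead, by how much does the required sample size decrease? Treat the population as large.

51

Conservative (p = 0.5): n = 1.28² × 0.25 / 0.061² ≈ 110.08 → 111.
Using p = 0.84: p(1−p) = 0.1344, so n = 1.28² × 0.1344 / 0.061² ≈ 59.18 → 60.
Reduction: 111 − 60 = 51.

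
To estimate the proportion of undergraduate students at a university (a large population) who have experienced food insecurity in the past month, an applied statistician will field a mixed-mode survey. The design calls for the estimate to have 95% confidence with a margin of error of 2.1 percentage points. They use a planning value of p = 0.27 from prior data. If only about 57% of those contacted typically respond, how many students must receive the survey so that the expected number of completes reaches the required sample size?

3013

For 95% confidence, z = 1.960.
Completed interviews needed: n₀ = 1.960² × 0.1971 / 0.021² ≈ 1716.96 → 1717.
At a 57% response rate, contacts needed = 1717 / 0.57 ≈ 3012.28 → 3013.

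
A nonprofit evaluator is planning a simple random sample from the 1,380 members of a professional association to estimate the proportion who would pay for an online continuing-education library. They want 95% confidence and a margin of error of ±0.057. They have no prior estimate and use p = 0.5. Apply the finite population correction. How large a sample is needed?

244

For 95% confidence, z = 1.96.
Unadjusted: n₀ = 1.96² × 0.50 × 0.50 / 0.057² ≈ 295.60, so n₀ = 296.
Finite population correction with N = 1,380: n = n₀ / (1 + (n₀−1)/N) = 296 / (1 + 295/1380) = 296 / 1.2138 ≈ 243.87.
Rounding up, n = 244.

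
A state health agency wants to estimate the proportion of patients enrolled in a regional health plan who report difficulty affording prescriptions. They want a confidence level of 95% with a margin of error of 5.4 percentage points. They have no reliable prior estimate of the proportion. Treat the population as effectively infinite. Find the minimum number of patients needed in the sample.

330

For 95% confidence, z = 1.960.
With no prior estimate, use p = 0.5, giving p(1−p) = 0.25.
n = z²·p(1−p)/E² = 1.960² × 0.2500 / 0.054² = 3.8416 × 0.2500 / 0.002916 ≈ 329.36.
Rounding up gives n = 330.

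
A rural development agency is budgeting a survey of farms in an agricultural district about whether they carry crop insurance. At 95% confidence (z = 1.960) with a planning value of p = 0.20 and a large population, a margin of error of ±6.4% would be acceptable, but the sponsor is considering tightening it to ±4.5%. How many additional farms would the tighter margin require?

At ±6.4%: n = 1.960² × 0.1600 / 0.064² ≈ 150.06 → 151.
At ±4.5%: n = 1.960² × 0.1600 / 0.045² ≈ 303.53 → 304.
Additional respondents: 304 − 151 = 153.

153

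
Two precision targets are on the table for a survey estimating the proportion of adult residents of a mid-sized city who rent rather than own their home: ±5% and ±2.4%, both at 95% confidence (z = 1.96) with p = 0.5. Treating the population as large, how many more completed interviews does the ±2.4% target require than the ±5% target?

1283

At ±5%: n = 1.96² × 0.2500 / 0.050² ≈ 384.16 → 385.
At ±2.4%: n = 1.96² × 0.2500 / 0.024² ≈ 1667.36 → 1668.
Additional respondents: 1668 − 385 = 1283.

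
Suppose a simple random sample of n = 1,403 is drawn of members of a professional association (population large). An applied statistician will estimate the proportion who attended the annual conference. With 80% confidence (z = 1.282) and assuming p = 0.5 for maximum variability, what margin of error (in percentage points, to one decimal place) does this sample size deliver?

SE(p̂) = √[p(1−p)/n] = √[0.2500/1403] = 0.01335.
E = z × SE = 1.282 × 0.01335 = 0.01711, or 1.7 percentage points.

1.7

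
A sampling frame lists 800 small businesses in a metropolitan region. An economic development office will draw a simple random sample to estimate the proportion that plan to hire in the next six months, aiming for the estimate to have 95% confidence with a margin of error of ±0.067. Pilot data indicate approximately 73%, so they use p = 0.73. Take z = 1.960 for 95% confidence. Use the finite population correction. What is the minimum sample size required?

140

Unadjusted: n₀ = 1.960² × 0.73 × 0.27 / 0.067² ≈ 168.67, so n₀ = 169.
Finite population correction with N = 800: n = n₀ / (1 + (n₀−1)/N) = 169 / (1 + 168/800) = 169 / 1.2100 ≈ 139.67.
Rounding up, n = 140.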